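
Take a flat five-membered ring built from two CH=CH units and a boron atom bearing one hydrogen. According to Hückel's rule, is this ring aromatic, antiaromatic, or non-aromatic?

Check conjugation: every atom in a ring double bond is sp² and brings one electron to the p orbital; the boron has an empty p orbital — every position has a p orbital, so the cyclic π system is continuous.
Counting π electrons: 2 × 2 = 4 from the double-bond units + 0 from the BH atom = 4.
4 is a 4n count (n = 1), so the planar conjugated ring is antiaromatic.

Antiaromatic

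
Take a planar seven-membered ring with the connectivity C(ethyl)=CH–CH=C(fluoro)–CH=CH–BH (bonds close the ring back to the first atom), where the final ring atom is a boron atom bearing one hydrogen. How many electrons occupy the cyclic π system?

Check conjugation: every atom in a ring double bond is sp² and brings one electron to the p orbital; the boron has an empty p orbital — every position has a p orbital, so the cyclic π system is continuous.
π-electron count: 3 × 2 = 6 from the double-bond units + 0 from the BH atom = 6.

6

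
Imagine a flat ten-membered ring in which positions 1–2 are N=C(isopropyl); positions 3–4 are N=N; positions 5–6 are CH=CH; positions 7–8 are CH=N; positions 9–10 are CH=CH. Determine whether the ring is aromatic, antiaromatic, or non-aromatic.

Aromatic

All ring atoms are sp² and supply a p orbital to the ring (the double-bond atoms are sp², each contributing one p electron; the doubly-bonded nitrogens are pyridine-type — their lone pairs lie in the ring plane, leaving one electron in the p orbital); the conjugation is uninterrupted.
Tallying contributions gives 5 × 2 = 10 from the 5 double-bond units.
Since 10 = 4·2 + 2, the ring meets the 4n+2 criterion.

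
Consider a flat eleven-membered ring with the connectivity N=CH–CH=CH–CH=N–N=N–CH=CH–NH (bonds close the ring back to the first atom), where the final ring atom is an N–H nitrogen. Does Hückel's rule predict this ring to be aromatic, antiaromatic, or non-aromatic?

Antiaromatic

All ring atoms are sp² and supply a p orbital to the ring (every atom in a ring double bond is sp² and brings one electron to the p orbital; each sp² =N– keeps its lone pair in-plane and puts one electron into the π system; the pyrrole-type nitrogen donates its lone pair from the p orbital); the conjugation is uninterrupted.
Adding the contributions, 5 × 2 = 10 from the double-bond units + 2 from the NH atom = 12.
A 4n π count (12, n = 3) in a planar conjugated ring means antiaromatic.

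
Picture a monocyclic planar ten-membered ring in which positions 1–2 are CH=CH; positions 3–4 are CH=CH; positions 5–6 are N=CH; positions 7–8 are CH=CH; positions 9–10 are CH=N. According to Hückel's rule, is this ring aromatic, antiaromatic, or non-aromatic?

Aromatic

All ring atoms are sp² and supply a p orbital to the ring (the double-bond atoms are sp², each contributing one p electron; the doubly-bonded nitrogens are pyridine-type — their lone pairs lie in the ring plane, leaving one electron in the p orbital); the conjugation is uninterrupted.
π-electron count: 5 × 2 = 10 from the 5 double-bond units.
That gives a 4n+2 count (10, n = 2).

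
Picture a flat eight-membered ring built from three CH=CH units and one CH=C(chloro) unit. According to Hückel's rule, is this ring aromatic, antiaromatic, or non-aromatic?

Antiaromatic

The p orbitals form a continuous loop: every atom in a ring double bond is sp² and brings one electron to the p orbital. The ring is fully conjugated.
Adding the contributions, 4 × 2 = 8 from the 4 double-bond units.
8 is a 4n count (n = 2), so the planar conjugated ring is antiaromatic.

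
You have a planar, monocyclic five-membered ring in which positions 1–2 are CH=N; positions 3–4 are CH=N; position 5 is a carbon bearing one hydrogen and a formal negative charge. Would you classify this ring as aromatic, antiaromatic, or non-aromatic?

Every ring atom contributes a p orbital perpendicular to the ring (every atom in a ring double bond is sp² and brings one electron to the p orbital; the doubly-bonded nitrogens are pyridine-type — their lone pairs lie in the ring plane, leaving one electron in the p orbital; the carbanion's lone pair occupies the p orbital), so the π system is cyclic and fully conjugated.
π-electron count: 2 × 2 = 4 from the double-bond units + 2 from the CH(-) atom = 6.
Since 6 = 4·1 + 2, the ring meets the 4n+2 criterion.

Aromatic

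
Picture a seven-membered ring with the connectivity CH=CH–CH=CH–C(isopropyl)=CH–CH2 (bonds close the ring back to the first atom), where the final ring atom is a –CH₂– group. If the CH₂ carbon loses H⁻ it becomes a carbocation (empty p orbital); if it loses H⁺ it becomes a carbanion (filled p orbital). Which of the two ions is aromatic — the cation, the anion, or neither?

The cation

In both ions every ring atom is sp² and contributes a p orbital, so both rings are fully conjugated.
Cation: 3 × 2 + 0 = 6 π electrons → 4(1)+2, aromatic.
Anion: 3 × 2 + 2 = 8 π electrons → 4(2), antiaromatic.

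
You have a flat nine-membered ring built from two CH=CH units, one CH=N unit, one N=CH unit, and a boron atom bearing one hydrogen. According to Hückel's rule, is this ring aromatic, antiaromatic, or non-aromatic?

Every ring atom contributes a p orbital perpendicular to the ring (the double-bond atoms are sp², each contributing one p electron; each sp² =N– keeps its lone pair in-plane and puts one electron into the π system; the boron has an empty p orbital), so the π system is cyclic and fully conjugated.
Counting π electrons: 4 × 2 = 8 from the double-bond units + 0 from the BH atom = 8.
8 is a 4n count (n = 2), so the planar conjugated ring is antiaromatic.

Antiaromatic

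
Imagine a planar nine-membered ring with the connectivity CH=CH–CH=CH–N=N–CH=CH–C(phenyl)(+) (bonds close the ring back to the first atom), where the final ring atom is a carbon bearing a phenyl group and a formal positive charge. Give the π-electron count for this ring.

8

Check conjugation: each doubly-bonded ring atom is sp² with one p-orbital electron; each sp² =N– keeps its lone pair in-plane and puts one electron into the π system; the carbocation has an empty p orbital — every position has a p orbital, so the cyclic π system is continuous.
Counting π electrons: 4 × 2 = 8 from the double-bond units + 0 from the C(phenyl)(+) atom = 8.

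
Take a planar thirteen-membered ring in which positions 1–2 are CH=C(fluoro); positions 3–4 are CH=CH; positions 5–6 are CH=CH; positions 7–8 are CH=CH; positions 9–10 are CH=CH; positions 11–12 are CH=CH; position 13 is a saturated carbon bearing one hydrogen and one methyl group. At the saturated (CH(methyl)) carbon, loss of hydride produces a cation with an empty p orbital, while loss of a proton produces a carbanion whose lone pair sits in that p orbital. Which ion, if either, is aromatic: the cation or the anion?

In either ion the ring is fully conjugated: every atom, including the new sp² carbon, supplies a p orbital.
Cation: 6 × 2 + 0 = 12 π electrons → 4(3), antiaromatic.
Anion: 6 × 2 + 2 = 14 π electrons → 4(3)+2, aromatic.

The anion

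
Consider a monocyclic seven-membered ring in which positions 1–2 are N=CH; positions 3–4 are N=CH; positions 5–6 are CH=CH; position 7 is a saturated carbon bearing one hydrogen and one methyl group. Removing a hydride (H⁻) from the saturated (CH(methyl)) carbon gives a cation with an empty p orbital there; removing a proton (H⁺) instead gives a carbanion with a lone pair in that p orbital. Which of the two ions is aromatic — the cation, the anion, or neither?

The cation

Once that carbon is sp², every ring atom has a p orbital and both ions are fully conjugated.
Cation: 3 × 2 + 0 = 6 π electrons → 4(1)+2, aromatic.
Anion: 3 × 2 + 2 = 8 π electrons → 4(2), antiaromatic.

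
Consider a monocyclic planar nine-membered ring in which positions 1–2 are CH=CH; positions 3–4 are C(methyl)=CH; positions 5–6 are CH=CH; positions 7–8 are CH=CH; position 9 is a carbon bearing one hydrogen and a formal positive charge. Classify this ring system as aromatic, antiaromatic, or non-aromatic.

Antiaromatic

Check conjugation: every atom in a ring double bond is sp² and brings one electron to the p orbital; the carbocation has an empty p orbital — every position has a p orbital, so the cyclic π system is continuous.
Counting π electrons: 4 × 2 = 8 from the double-bond units + 0 from the CH(+) atom = 8.
8 is a 4n count (n = 2), so the planar conjugated ring is antiaromatic.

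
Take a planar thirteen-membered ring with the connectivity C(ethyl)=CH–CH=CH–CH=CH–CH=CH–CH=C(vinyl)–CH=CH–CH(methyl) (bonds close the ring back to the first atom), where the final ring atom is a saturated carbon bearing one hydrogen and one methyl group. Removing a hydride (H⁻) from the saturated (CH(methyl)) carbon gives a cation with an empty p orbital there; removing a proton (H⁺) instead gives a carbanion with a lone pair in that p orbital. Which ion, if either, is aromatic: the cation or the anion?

The anion

Both ions have a continuous loop of p orbitals — each ring atom is sp².
Cation: 6 × 2 + 0 = 12 π electrons → 4(3), antiaromatic.
Anion: 6 × 2 + 2 = 14 π electrons → 4(3)+2, aromatic.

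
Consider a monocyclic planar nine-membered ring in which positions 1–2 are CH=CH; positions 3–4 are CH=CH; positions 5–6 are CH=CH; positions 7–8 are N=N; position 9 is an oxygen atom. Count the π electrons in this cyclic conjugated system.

Every ring atom contributes a p orbital perpendicular to the ring (every atom in a ring double bond is sp² and brings one electron to the p orbital; each =N– nitrogen is pyridine-type (lone pair in the sp² plane, one electron in the p orbital); the oxygen donates one lone pair from its p orbital), so the π system is cyclic and fully conjugated.
Counting π electrons: 4 × 2 = 8 from the double-bond units + 2 from the O atom = 10.

10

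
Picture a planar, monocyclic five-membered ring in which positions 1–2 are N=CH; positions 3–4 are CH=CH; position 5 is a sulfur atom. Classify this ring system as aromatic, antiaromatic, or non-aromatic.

The p orbitals form a continuous loop: each doubly-bonded ring atom is sp² with one p-orbital electron; each sp² =N– keeps its lone pair in-plane and puts one electron into the π system; the sulfur donates one lone pair from its p orbital. The ring is fully conjugated.
Counting π electrons: 2 × 2 = 4 from the double-bond units + 2 from the S atom = 6.
6 = 4(1) + 2, which satisfies Hückel's 4n+2 rule.

Aromatic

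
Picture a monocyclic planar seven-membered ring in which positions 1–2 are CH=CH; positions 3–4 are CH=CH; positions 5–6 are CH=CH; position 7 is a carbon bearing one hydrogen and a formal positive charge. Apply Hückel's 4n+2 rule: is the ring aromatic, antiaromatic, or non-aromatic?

Aromatic

Check conjugation: the double-bond atoms are sp², each contributing one p electron; the carbocation has an empty p orbital — every position has a p orbital, so the cyclic π system is continuous.
Counting π electrons: 3 × 2 = 6 from the double-bond units + 0 from the CH(+) atom = 6.
Since 6 = 4·1 + 2, the ring meets the 4n+2 criterion.
This is the tropylium cation.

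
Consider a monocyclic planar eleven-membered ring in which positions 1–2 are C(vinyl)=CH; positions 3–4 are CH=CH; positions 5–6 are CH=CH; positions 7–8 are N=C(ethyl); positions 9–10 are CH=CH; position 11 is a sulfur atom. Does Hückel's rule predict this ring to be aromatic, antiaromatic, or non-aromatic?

Antiaromatic

Check conjugation: each doubly-bonded ring atom is sp² with one p-orbital electron; each =N– nitrogen is pyridine-type (lone pair in the sp² plane, one electron in the p orbital); the sulfur donates one lone pair from its p orbital — every position has a p orbital, so the cyclic π system is continuous.
Counting π electrons: 5 × 2 = 10 from the double-bond units + 2 from the S atom = 12.
12 = 4(3); a planar, fully conjugated 4n system is antiaromatic.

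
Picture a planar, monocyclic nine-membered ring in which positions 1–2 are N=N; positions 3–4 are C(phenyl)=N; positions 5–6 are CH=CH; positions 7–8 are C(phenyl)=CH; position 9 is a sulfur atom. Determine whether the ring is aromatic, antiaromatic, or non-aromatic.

Check conjugation: every atom in a ring double bond is sp² and brings one electron to the p orbital; each sp² =N– keeps its lone pair in-plane and puts one electron into the π system; the sulfur donates one lone pair from its p orbital — every position has a p orbital, so the cyclic π system is continuous.
Counting π electrons: 4 × 2 = 8 from the double-bond units + 2 from the S atom = 10.
That gives a 4n+2 count (10, n = 2).

Aromatic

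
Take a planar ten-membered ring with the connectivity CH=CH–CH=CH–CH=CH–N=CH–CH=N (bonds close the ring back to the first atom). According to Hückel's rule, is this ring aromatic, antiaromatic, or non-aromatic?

Aromatic

Check conjugation: each doubly-bonded ring atom is sp² with one p-orbital electron; each sp² =N– keeps its lone pair in-plane and puts one electron into the π system — every position has a p orbital, so the cyclic π system is continuous.
Adding the contributions, 5 × 2 = 10 from the 5 double-bond units.
With 10 π electrons (n = 2), the Hückel 4n+2 condition holds.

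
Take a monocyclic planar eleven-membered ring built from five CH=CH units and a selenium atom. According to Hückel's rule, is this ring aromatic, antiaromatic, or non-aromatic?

Check conjugation: each doubly-bonded ring atom is sp² with one p-orbital electron; the selenium donates one lone pair from its p orbital — every position has a p orbital, so the cyclic π system is continuous.
Counting π electrons: 5 × 2 = 10 from the double-bond units + 2 from the Se atom = 12.
12 is a 4n count (n = 3), so the planar conjugated ring is antiaromatic.

Antiaromatic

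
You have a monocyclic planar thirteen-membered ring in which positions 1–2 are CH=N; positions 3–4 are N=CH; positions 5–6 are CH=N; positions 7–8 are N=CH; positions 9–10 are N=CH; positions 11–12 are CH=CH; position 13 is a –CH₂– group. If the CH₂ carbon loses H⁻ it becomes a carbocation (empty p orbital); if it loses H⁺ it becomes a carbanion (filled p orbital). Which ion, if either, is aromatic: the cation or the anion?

Both ions have a continuous loop of p orbitals — each ring atom is sp².
Cation: 6 × 2 + 0 = 12 π electrons → 4(3), antiaromatic.
Anion: 6 × 2 + 2 = 14 π electrons → 4(3)+2, aromatic.

The anion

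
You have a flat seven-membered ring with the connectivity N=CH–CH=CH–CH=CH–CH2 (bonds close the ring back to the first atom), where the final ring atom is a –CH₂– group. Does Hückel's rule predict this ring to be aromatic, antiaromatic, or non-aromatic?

Because the tetrahedral CH₂ carbon is sp³ and has no p orbital in the ring π system at the CH2 position, the π system cannot extend all the way around the ring.
Broken conjugation rules out both aromaticity and antiaromaticity.

Non-aromatic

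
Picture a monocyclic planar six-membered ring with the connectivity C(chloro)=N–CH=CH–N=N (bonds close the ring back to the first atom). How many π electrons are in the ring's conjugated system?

6

Check conjugation: the double-bond atoms are sp², each contributing one p electron; each sp² =N– keeps its lone pair in-plane and puts one electron into the π system — every position has a p orbital, so the cyclic π system is continuous.
Tallying contributions gives 3 × 2 = 6 from the 3 double-bond units.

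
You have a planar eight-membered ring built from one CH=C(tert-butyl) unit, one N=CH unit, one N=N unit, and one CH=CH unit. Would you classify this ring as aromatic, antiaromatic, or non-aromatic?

Every ring atom contributes a p orbital perpendicular to the ring (each doubly-bonded ring atom is sp² with one p-orbital electron; each sp² =N– keeps its lone pair in-plane and puts one electron into the π system), so the π system is cyclic and fully conjugated.
Tallying contributions gives 4 × 2 = 8 from the 4 double-bond units.
8 is a 4n count (n = 2), so the planar conjugated ring is antiaromatic.

Antiaromatic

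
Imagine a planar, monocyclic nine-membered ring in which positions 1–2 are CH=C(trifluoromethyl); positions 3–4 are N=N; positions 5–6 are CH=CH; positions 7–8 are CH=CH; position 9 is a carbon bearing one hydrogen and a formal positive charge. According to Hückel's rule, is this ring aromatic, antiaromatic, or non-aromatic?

The p orbitals form a continuous loop: the double-bond atoms are sp², each contributing one p electron; the doubly-bonded nitrogens are pyridine-type — their lone pairs lie in the ring plane, leaving one electron in the p orbital; the carbocation has an empty p orbital. The ring is fully conjugated.
Counting π electrons: 4 × 2 = 8 from the double-bond units + 0 from the CH(+) atom = 8.
A 4n π count (8, n = 2) in a planar conjugated ring means antiaromatic.

Antiaromatic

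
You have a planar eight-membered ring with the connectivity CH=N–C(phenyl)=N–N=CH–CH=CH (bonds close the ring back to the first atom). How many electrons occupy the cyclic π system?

All ring atoms are sp² and supply a p orbital to the ring (the double-bond atoms are sp², each contributing one p electron; each sp² =N– keeps its lone pair in-plane and puts one electron into the π system); the conjugation is uninterrupted.
Counting π electrons: 4 × 2 = 8 from the 4 double-bond units.

8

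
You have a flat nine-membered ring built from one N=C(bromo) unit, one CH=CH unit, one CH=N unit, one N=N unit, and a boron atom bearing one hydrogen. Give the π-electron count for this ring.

The p orbitals form a continuous loop: each doubly-bonded ring atom is sp² with one p-orbital electron; the doubly-bonded nitrogens are pyridine-type — their lone pairs lie in the ring plane, leaving one electron in the p orbital; the boron has an empty p orbital. The ring is fully conjugated.
Counting π electrons: 4 × 2 = 8 from the double-bond units + 0 from the BH atom = 8.

8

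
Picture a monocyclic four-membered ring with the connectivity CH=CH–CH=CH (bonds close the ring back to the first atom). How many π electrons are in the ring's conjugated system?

The p orbitals form a continuous loop: every atom in a ring double bond is sp² and brings one electron to the p orbital. The ring is fully conjugated.
π-electron count: 2 × 2 = 4 from the 2 double-bond units.
(This ring is cyclobutadiene.)

4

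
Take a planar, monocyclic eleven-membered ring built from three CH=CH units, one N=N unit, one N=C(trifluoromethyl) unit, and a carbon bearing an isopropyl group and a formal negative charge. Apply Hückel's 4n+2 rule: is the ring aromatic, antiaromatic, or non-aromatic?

Every ring atom contributes a p orbital perpendicular to the ring (each doubly-bonded ring atom is sp² with one p-orbital electron; the doubly-bonded nitrogens are pyridine-type — their lone pairs lie in the ring plane, leaving one electron in the p orbital; the carbanion's lone pair occupies the p orbital), so the π system is cyclic and fully conjugated.
π-electron count: 5 × 2 = 10 from the double-bond units + 2 from the C(isopropyl)(-) atom = 12.
12 = 4(3); a planar, fully conjugated 4n system is antiaromatic.

Antiaromatic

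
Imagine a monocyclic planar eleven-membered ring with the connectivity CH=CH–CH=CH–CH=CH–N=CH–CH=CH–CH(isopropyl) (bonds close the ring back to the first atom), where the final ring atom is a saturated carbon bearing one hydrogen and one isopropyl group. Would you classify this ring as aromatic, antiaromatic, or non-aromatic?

Because that saturated carbon is sp³ and has no p orbital in the ring π system at the CH(isopropyl) position, the π system cannot extend all the way around the ring.
Hückel's rule only applies to fully conjugated rings, so this one is simply non-aromatic.

Non-aromatic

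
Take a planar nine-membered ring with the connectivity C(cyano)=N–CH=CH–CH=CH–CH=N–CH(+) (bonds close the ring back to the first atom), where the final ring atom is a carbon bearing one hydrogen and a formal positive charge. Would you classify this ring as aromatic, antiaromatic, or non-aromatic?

Antiaromatic

Every ring atom contributes a p orbital perpendicular to the ring (the double-bond atoms are sp², each contributing one p electron; each =N– nitrogen is pyridine-type (lone pair in the sp² plane, one electron in the p orbital); the carbocation has an empty p orbital), so the π system is cyclic and fully conjugated.
Counting π electrons: 4 × 2 = 8 from the double-bond units + 0 from the CH(+) atom = 8.
8 is a 4n count (n = 2), so the planar conjugated ring is antiaromatic.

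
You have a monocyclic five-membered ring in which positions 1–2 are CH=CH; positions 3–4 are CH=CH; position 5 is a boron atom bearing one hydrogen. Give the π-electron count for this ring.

4

Check conjugation: the double-bond atoms are sp², each contributing one p electron; the boron has an empty p orbital — every position has a p orbital, so the cyclic π system is continuous.
Tallying contributions gives 2 × 2 = 4 from the double-bond units + 0 from the BH atom = 4.
(This ring is borole.)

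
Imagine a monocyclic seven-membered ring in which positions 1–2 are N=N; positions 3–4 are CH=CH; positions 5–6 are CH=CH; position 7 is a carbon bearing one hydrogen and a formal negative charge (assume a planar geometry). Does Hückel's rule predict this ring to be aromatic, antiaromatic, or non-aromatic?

Antiaromatic

The p orbitals form a continuous loop: each doubly-bonded ring atom is sp² with one p-orbital electron; each sp² =N– keeps its lone pair in-plane and puts one electron into the π system; the carbanion's lone pair occupies the p orbital. The ring is fully conjugated.
π-electron count: 3 × 2 = 6 from the double-bond units + 2 from the CH(-) atom = 8.
A 4n π count (8, n = 2) in a planar conjugated ring means antiaromatic.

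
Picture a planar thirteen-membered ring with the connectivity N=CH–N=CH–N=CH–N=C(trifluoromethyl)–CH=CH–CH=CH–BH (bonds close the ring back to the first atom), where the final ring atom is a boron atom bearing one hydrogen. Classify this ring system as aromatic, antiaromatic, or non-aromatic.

Check conjugation: every atom in a ring double bond is sp² and brings one electron to the p orbital; each =N– nitrogen is pyridine-type (lone pair in the sp² plane, one electron in the p orbital); the boron has an empty p orbital — every position has a p orbital, so the cyclic π system is continuous.
π-electron count: 6 × 2 = 12 from the double-bond units + 0 from the BH atom = 12.
12 = 4(3); a planar, fully conjugated 4n system is antiaromatic.

Antiaromatic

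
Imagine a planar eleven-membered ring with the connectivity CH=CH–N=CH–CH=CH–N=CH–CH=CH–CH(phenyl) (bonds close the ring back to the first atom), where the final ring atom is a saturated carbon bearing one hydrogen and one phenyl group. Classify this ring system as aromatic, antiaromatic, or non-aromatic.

Non-aromatic

The CH(phenyl) position has four σ bonds — that saturated carbon is sp³ and has no p orbital in the ring π system — so the cyclic conjugation is interrupted.
A ring that is not fully conjugated cannot be aromatic or antiaromatic regardless of its π-electron count.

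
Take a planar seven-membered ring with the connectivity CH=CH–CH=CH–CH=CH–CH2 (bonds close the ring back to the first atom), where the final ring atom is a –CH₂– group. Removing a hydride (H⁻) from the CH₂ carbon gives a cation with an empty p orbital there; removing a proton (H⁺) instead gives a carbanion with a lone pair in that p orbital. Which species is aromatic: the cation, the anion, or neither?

The cation

In both ions every ring atom is sp² and contributes a p orbital, so both rings are fully conjugated.
Cation: 3 × 2 + 0 = 6 π electrons → 4(1)+2, aromatic.
Anion: 3 × 2 + 2 = 8 π electrons → 4(2), antiaromatic.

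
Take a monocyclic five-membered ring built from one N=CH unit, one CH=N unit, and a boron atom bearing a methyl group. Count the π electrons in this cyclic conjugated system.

Every ring atom contributes a p orbital perpendicular to the ring (each doubly-bonded ring atom is sp² with one p-orbital electron; each =N– nitrogen is pyridine-type (lone pair in the sp² plane, one electron in the p orbital); the boron has an empty p orbital), so the π system is cyclic and fully conjugated.
Counting π electrons: 2 × 2 = 4 from the double-bond units + 0 from the B(methyl) atom = 4.

4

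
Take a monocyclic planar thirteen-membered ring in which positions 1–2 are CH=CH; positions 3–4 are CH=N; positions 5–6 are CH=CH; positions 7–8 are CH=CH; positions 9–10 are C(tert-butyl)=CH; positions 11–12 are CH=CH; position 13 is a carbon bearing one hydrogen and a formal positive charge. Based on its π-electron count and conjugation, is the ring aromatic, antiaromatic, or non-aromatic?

All ring atoms are sp² and supply a p orbital to the ring (every atom in a ring double bond is sp² and brings one electron to the p orbital; each sp² =N– keeps its lone pair in-plane and puts one electron into the π system; the carbocation has an empty p orbital); the conjugation is uninterrupted.
Counting π electrons: 6 × 2 = 12 from the double-bond units + 0 from the CH(+) atom = 12.
12 = 4(3); a planar, fully conjugated 4n system is antiaromatic.

Antiaromatic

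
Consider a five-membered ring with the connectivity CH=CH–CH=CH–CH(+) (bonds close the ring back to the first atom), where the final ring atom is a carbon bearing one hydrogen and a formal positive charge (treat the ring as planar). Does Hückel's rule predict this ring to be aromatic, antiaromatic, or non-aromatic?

Antiaromatic

Every ring atom contributes a p orbital perpendicular to the ring (every atom in a ring double bond is sp² and brings one electron to the p orbital; the carbocation has an empty p orbital), so the π system is cyclic and fully conjugated.
Adding the contributions, 2 × 2 = 4 from the double-bond units + 0 from the CH(+) atom = 4.
A 4n π count (4, n = 1) in a planar conjugated ring means antiaromatic.
This is the cyclopentadienyl cation.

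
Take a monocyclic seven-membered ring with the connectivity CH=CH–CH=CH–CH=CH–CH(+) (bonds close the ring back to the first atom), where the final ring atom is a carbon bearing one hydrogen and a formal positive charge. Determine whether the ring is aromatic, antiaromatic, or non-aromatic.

Every ring atom contributes a p orbital perpendicular to the ring (each doubly-bonded ring atom is sp² with one p-orbital electron; the carbocation has an empty p orbital), so the π system is cyclic and fully conjugated.
Adding the contributions, 3 × 2 = 6 from the double-bond units + 0 from the CH(+) atom = 6.
Since 6 = 4·1 + 2, the ring meets the 4n+2 criterion.
(This ring is the tropylium cation.)

Aromatic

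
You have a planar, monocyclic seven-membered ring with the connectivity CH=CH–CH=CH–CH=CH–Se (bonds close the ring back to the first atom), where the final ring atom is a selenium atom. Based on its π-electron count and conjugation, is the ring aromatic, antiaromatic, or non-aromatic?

Antiaromatic

All ring atoms are sp² and supply a p orbital to the ring (the double-bond atoms are sp², each contributing one p electron; the selenium donates one lone pair from its p orbital); the conjugation is uninterrupted.
π-electron count: 3 × 2 = 6 from the double-bond units + 2 from the Se atom = 8.
With 8 = 4·2 π electrons, Hückel's rule classifies the planar ring as antiaromatic.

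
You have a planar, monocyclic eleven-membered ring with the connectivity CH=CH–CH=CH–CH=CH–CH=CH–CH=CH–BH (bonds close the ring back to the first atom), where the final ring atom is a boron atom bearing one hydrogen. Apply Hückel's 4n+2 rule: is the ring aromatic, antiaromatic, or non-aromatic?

Aromatic

Check conjugation: each doubly-bonded ring atom is sp² with one p-orbital electron; the boron has an empty p orbital — every position has a p orbital, so the cyclic π system is continuous.
Counting π electrons: 5 × 2 = 10 from the double-bond units + 0 from the BH atom = 10.
With 10 π electrons (n = 2), the Hückel 4n+2 condition holds.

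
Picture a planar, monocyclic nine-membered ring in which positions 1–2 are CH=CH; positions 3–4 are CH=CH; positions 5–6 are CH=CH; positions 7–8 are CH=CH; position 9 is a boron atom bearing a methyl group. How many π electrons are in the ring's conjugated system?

8

All ring atoms are sp² and supply a p orbital to the ring (every atom in a ring double bond is sp² and brings one electron to the p orbital; the boron has an empty p orbital); the conjugation is uninterrupted.
Counting π electrons: 4 × 2 = 8 from the double-bond units + 0 from the B(methyl) atom = 8.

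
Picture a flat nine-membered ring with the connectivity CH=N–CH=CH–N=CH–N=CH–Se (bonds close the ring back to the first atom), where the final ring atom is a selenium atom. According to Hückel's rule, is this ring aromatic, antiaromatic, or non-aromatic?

Check conjugation: the double-bond atoms are sp², each contributing one p electron; the doubly-bonded nitrogens are pyridine-type — their lone pairs lie in the ring plane, leaving one electron in the p orbital; the selenium donates one lone pair from its p orbital — every position has a p orbital, so the cyclic π system is continuous.
Tallying contributions gives 4 × 2 = 8 from the double-bond units + 2 from the Se atom = 10.
That gives a 4n+2 count (10, n = 2).

Aromatic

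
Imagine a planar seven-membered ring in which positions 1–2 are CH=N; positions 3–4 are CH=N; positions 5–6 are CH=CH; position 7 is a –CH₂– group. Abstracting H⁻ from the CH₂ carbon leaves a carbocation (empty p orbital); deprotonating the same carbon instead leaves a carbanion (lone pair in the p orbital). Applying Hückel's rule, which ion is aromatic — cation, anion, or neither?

Once that carbon is sp², every ring atom has a p orbital and both ions are fully conjugated.
Cation: 3 × 2 + 0 = 6 π electrons → 4(1)+2, aromatic.
Anion: 3 × 2 + 2 = 8 π electrons → 4(2), antiaromatic.

The cation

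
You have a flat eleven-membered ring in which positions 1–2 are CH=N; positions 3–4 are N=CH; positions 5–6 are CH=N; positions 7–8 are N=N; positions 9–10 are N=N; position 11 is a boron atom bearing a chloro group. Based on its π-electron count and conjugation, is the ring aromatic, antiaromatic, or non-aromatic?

All ring atoms are sp² and supply a p orbital to the ring (each doubly-bonded ring atom is sp² with one p-orbital electron; each sp² =N– keeps its lone pair in-plane and puts one electron into the π system; the boron has an empty p orbital); the conjugation is uninterrupted.
Tallying contributions gives 5 × 2 = 10 from the double-bond units + 0 from the B(chloro) atom = 10.
Since 10 = 4·2 + 2, the ring meets the 4n+2 criterion.

Aromatic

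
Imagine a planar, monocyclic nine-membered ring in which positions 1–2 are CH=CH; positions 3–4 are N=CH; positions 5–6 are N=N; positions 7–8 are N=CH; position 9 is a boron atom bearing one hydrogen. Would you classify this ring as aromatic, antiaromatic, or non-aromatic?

Antiaromatic

Every ring atom contributes a p orbital perpendicular to the ring (every atom in a ring double bond is sp² and brings one electron to the p orbital; each sp² =N– keeps its lone pair in-plane and puts one electron into the π system; the boron has an empty p orbital), so the π system is cyclic and fully conjugated.
π-electron count: 4 × 2 = 8 from the double-bond units + 0 from the BH atom = 8.
A 4n π count (8, n = 2) in a planar conjugated ring means antiaromatic.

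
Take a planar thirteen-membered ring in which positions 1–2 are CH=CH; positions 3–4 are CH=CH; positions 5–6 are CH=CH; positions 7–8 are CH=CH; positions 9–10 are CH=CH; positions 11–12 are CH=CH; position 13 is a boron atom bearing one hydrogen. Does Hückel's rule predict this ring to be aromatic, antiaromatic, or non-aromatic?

All ring atoms are sp² and supply a p orbital to the ring (the double-bond atoms are sp², each contributing one p electron; the boron has an empty p orbital); the conjugation is uninterrupted.
Counting π electrons: 6 × 2 = 12 from the double-bond units + 0 from the BH atom = 12.
A 4n π count (12, n = 3) in a planar conjugated ring means antiaromatic.

Antiaromatic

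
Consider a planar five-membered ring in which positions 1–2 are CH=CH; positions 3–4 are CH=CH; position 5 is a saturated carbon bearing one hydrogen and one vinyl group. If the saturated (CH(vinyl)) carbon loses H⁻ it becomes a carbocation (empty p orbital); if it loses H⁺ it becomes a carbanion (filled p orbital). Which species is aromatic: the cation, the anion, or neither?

Once that carbon is sp², every ring atom has a p orbital and both ions are fully conjugated.
Cation: 2 × 2 + 0 = 4 π electrons → 4(1), antiaromatic.
Anion: 2 × 2 + 2 = 6 π electrons → 4(1)+2, aromatic.

The anion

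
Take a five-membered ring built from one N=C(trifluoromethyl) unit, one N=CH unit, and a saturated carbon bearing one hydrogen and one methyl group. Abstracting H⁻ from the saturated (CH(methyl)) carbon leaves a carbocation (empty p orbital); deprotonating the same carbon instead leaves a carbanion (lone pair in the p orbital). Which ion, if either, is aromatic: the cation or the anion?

In both ions every ring atom is sp² and contributes a p orbital, so both rings are fully conjugated.
Cation: 2 × 2 + 0 = 4 π electrons → 4(1), antiaromatic.
Anion: 2 × 2 + 2 = 6 π electrons → 4(1)+2, aromatic.

The anion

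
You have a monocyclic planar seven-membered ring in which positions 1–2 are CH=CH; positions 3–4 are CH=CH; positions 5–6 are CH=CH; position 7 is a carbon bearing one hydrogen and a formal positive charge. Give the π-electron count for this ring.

6

The p orbitals form a continuous loop: every atom in a ring double bond is sp² and brings one electron to the p orbital; the carbocation has an empty p orbital. The ring is fully conjugated.
Adding the contributions, 3 × 2 = 6 from the double-bond units + 0 from the CH(+) atom = 6.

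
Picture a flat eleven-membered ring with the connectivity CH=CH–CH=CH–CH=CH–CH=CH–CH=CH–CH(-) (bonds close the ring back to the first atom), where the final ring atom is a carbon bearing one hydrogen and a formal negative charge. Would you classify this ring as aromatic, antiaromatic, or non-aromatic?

Antiaromatic

Every ring atom contributes a p orbital perpendicular to the ring (each doubly-bonded ring atom is sp² with one p-orbital electron; the carbanion's lone pair occupies the p orbital), so the π system is cyclic and fully conjugated.
Adding the contributions, 5 × 2 = 10 from the double-bond units + 2 from the CH(-) atom = 12.
A 4n π count (12, n = 3) in a planar conjugated ring means antiaromatic.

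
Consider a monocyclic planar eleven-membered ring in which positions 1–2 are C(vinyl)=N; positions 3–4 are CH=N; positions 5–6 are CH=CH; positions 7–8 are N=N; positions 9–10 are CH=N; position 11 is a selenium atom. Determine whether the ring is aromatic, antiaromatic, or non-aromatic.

Antiaromatic

Every ring atom contributes a p orbital perpendicular to the ring (the double-bond atoms are sp², each contributing one p electron; each sp² =N– keeps its lone pair in-plane and puts one electron into the π system; the selenium donates one lone pair from its p orbital), so the π system is cyclic and fully conjugated.
π-electron count: 5 × 2 = 10 from the double-bond units + 2 from the Se atom = 12.
12 = 4(3); a planar, fully conjugated 4n system is antiaromatic.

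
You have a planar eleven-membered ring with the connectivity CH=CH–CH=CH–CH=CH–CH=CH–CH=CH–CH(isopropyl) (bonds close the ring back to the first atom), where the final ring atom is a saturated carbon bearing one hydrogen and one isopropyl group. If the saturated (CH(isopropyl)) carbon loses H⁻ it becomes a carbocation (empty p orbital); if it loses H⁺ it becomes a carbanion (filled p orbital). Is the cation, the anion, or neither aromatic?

Both ions have a continuous loop of p orbitals — each ring atom is sp².
Cation: 5 × 2 + 0 = 10 π electrons → 4(2)+2, aromatic.
Anion: 5 × 2 + 2 = 12 π electrons → 4(3), antiaromatic.

The cation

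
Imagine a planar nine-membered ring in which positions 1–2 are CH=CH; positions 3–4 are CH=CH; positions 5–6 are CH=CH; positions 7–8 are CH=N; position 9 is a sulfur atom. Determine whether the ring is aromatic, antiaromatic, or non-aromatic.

Aromatic

Check conjugation: every atom in a ring double bond is sp² and brings one electron to the p orbital; the doubly-bonded nitrogens are pyridine-type — their lone pairs lie in the ring plane, leaving one electron in the p orbital; the sulfur donates one lone pair from its p orbital — every position has a p orbital, so the cyclic π system is continuous.
Tallying contributions gives 4 × 2 = 8 from the double-bond units + 2 from the S atom = 10.
Since 10 = 4·2 + 2, the ring meets the 4n+2 criterion.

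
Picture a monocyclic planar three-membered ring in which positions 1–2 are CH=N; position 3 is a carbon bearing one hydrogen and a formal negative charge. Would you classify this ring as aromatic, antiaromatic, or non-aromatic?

Antiaromatic

All ring atoms are sp² and supply a p orbital to the ring (the double-bond atoms are sp², each contributing one p electron; each sp² =N– keeps its lone pair in-plane and puts one electron into the π system; the carbanion's lone pair occupies the p orbital); the conjugation is uninterrupted.
Adding the contributions, 1 × 2 = 2 from the double-bond unit + 2 from the CH(-) atom = 4.
A 4n π count (4, n = 1) in a planar conjugated ring means antiaromatic.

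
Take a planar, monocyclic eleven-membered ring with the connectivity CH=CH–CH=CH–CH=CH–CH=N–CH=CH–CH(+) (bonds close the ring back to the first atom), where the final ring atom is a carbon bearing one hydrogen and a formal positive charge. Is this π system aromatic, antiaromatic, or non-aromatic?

Aromatic

Check conjugation: every atom in a ring double bond is sp² and brings one electron to the p orbital; each =N– nitrogen is pyridine-type (lone pair in the sp² plane, one electron in the p orbital); the carbocation has an empty p orbital — every position has a p orbital, so the cyclic π system is continuous.
Tallying contributions gives 5 × 2 = 10 from the double-bond units + 0 from the CH(+) atom = 10.
With 10 π electrons (n = 2), the Hückel 4n+2 condition holds.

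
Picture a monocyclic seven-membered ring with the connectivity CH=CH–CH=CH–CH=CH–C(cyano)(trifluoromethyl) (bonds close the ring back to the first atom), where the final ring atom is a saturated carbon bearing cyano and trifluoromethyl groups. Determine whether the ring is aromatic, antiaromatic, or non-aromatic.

Non-aromatic

At the C(cyano)(trifluoromethyl) position, that saturated carbon is sp³ and has no p orbital in the ring π system; the ring's p-orbital overlap is broken there.
Broken conjugation rules out both aromaticity and antiaromaticity.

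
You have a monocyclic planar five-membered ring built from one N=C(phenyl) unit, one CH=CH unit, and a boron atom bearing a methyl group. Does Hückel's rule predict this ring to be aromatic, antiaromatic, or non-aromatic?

Check conjugation: the double-bond atoms are sp², each contributing one p electron; each =N– nitrogen is pyridine-type (lone pair in the sp² plane, one electron in the p orbital); the boron has an empty p orbital — every position has a p orbital, so the cyclic π system is continuous.
π-electron count: 2 × 2 = 4 from the double-bond units + 0 from the B(methyl) atom = 4.
With 4 = 4·1 π electrons, Hückel's rule classifies the planar ring as antiaromatic.

Antiaromatic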